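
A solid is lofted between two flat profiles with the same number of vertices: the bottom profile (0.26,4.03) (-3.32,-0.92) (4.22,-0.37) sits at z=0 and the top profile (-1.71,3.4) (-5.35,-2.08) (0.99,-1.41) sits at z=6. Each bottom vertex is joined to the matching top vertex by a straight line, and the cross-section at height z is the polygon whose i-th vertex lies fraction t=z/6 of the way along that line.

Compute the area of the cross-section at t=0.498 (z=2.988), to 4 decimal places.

Area at t=0.498: 16.9980

Cross-section at t=0.498: each vertex is (1-t)·p0[i] + t·p1[i].
  v1: (1-0.498)·(0.26,4.03) + 0.498·(-1.71,3.4) = (-0.7211,3.7163)
  v2: (1-0.498)·(-3.32,-0.92) + 0.498·(-5.35,-2.08) = (-4.3309,-1.4977)
  v3: (1-0.498)·(4.22,-0.37) + 0.498·(0.99,-1.41) = (2.6115,-0.8879)
Shoelace sum Σ(x_i·y_{i+1} − x_{i+1}·y_i):
  i=1: -0.7211·-1.4977 − -4.3309·3.7163 = +17.1748 (running +17.1748)
  i=2: -4.3309·-0.8879 − 2.6115·-1.4977 = +7.7567 (running +24.9315)
  i=3: 2.6115·3.7163 − -0.7211·-0.8879 = +9.0646 (running +33.9961)
Area = |Σ|/2 = |33.9961|/2 = 16.9980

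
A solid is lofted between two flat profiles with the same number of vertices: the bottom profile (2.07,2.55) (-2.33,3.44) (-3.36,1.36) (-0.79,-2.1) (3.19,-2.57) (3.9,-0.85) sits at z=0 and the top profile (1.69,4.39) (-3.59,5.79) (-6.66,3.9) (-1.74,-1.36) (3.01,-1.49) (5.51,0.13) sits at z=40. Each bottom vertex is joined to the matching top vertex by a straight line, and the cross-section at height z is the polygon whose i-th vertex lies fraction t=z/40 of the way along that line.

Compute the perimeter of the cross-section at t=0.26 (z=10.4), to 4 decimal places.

Cross-section at t=0.26: each vertex is (1-t)·p0[i] + t·p1[i].
  v1: (1-0.26)·(2.07,2.55) + 0.26·(1.69,4.39) = (1.9712,3.0284)
  v2: (1-0.26)·(-2.33,3.44) + 0.26·(-3.59,5.79) = (-2.6576,4.0510)
  v3: (1-0.26)·(-3.36,1.36) + 0.26·(-6.66,3.9) = (-4.2180,2.0204)
  v4: (1-0.26)·(-0.79,-2.1) + 0.26·(-1.74,-1.36) = (-1.0370,-1.9076)
  v5: (1-0.26)·(3.19,-2.57) + 0.26·(3.01,-1.49) = (3.1432,-2.2892)
  v6: (1-0.26)·(3.9,-0.85) + 0.26·(5.51,0.13) = (4.3186,-0.5952)
Perimeter = Σ |v_{i+1} − v_i|:
  edge 1→2: √(-4.6288² + 1.0226²) = 4.7404 (running 4.7404)
  edge 2→3: √(-1.5604² + -2.0306²) = 2.5609 (running 7.3013)
  edge 3→4: √(3.1810² + -3.9280²) = 5.0545 (running 12.3558)
  edge 4→5: √(4.1802² + -0.3816²) = 4.1976 (running 16.5534)
  edge 5→6: √(1.1754² + 1.6940²) = 2.0618 (running 18.6152)
  edge 6→1: √(-2.3474² + 3.6236²) = 4.3175 (running 22.9327)
Perimeter = 22.9327

Perimeter at t=0.26: 22.9327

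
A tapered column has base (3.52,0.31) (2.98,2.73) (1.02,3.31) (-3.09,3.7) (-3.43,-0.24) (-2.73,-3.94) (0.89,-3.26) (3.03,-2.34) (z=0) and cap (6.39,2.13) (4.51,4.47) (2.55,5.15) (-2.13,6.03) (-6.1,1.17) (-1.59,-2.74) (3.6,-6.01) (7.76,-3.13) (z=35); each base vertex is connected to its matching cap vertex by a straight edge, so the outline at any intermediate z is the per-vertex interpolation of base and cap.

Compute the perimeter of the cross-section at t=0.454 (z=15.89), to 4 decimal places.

Cross-section at t=0.454: each vertex is (1-t)·p0[i] + t·p1[i].
  v1: (1-0.454)·(3.52,0.31) + 0.454·(6.39,2.13) = (4.8230,1.1363)
  v2: (1-0.454)·(2.98,2.73) + 0.454·(4.51,4.47) = (3.6746,3.5200)
  v3: (1-0.454)·(1.02,3.31) + 0.454·(2.55,5.15) = (1.7146,4.1454)
  v4: (1-0.454)·(-3.09,3.7) + 0.454·(-2.13,6.03) = (-2.6542,4.7578)
  v5: (1-0.454)·(-3.43,-0.24) + 0.454·(-6.1,1.17) = (-4.6422,0.4001)
  v6: (1-0.454)·(-2.73,-3.94) + 0.454·(-1.59,-2.74) = (-2.2124,-3.3952)
  v7: (1-0.454)·(0.89,-3.26) + 0.454·(3.6,-6.01) = (2.1203,-4.5085)
  v8: (1-0.454)·(3.03,-2.34) + 0.454·(7.76,-3.13) = (5.1774,-2.6987)
Perimeter = Σ |v_{i+1} − v_i|:
  edge 1→2: √(-1.1484² + 2.3837²) = 2.6459 (running 2.6459)
  edge 2→3: √(-1.9600² + 0.6254²) = 2.0574 (running 4.7032)
  edge 3→4: √(-4.3688² + 0.6125²) = 4.4115 (running 9.1147)
  edge 4→5: √(-1.9880² + -4.3577²) = 4.7897 (running 13.9045)
  edge 5→6: √(2.4297² + -3.7953²) = 4.5065 (running 18.4109)
  edge 6→7: √(4.3328² + -1.1133²) = 4.4735 (running 22.8845)
  edge 7→8: √(3.0571² + 1.8098²) = 3.5526 (running 26.4371)
  edge 8→1: √(-0.3544² + 3.8349²) = 3.8513 (running 30.2884)
Perimeter = 30.2884

Perimeter at t=0.454: 30.2884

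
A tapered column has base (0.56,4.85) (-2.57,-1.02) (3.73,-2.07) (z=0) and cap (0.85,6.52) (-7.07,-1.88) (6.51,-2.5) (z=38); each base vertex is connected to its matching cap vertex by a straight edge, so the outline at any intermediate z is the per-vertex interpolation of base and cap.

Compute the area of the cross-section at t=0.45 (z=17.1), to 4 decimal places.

Area at t=0.45: 35.8202

Cross-section at t=0.45: each vertex is (1-t)·p0[i] + t·p1[i].
  v1: (1-0.45)·(0.56,4.85) + 0.45·(0.85,6.52) = (0.6905,5.6015)
  v2: (1-0.45)·(-2.57,-1.02) + 0.45·(-7.07,-1.88) = (-4.5950,-1.4070)
  v3: (1-0.45)·(3.73,-2.07) + 0.45·(6.51,-2.5) = (4.9810,-2.2635)
Shoelace sum Σ(x_i·y_{i+1} − x_{i+1}·y_i):
  i=1: 0.6905·-1.4070 − -4.5950·5.6015 = +24.7674 (running +24.7674)
  i=2: -4.5950·-2.2635 − 4.9810·-1.4070 = +17.4090 (running +42.1764)
  i=3: 4.9810·5.6015 − 0.6905·-2.2635 = +29.4640 (running +71.6404)
Area = |Σ|/2 = |71.6404|/2 = 35.8202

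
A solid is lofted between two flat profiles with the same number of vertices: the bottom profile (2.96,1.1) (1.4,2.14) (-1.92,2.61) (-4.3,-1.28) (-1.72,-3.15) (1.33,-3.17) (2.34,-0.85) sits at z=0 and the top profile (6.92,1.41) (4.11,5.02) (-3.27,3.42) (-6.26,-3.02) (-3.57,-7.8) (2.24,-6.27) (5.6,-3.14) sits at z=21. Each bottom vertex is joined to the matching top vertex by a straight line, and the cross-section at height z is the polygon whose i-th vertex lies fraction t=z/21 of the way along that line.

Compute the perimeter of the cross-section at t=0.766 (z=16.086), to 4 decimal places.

Perimeter at t=0.766: 35.3073

Cross-section at t=0.766: each vertex is (1-t)·p0[i] + t·p1[i].
  v1: (1-0.766)·(2.96,1.1) + 0.766·(6.92,1.41) = (5.9934,1.3375)
  v2: (1-0.766)·(1.4,2.14) + 0.766·(4.11,5.02) = (3.4759,4.3461)
  v3: (1-0.766)·(-1.92,2.61) + 0.766·(-3.27,3.42) = (-2.9541,3.2305)
  v4: (1-0.766)·(-4.3,-1.28) + 0.766·(-6.26,-3.02) = (-5.8014,-2.6128)
  v5: (1-0.766)·(-1.72,-3.15) + 0.766·(-3.57,-7.8) = (-3.1371,-6.7119)
  v6: (1-0.766)·(1.33,-3.17) + 0.766·(2.24,-6.27) = (2.0271,-5.5446)
  v7: (1-0.766)·(2.34,-0.85) + 0.766·(5.6,-3.14) = (4.8372,-2.6041)
Perimeter = Σ |v_{i+1} − v_i|:
  edge 1→2: √(-2.5175² + 3.0086²) = 3.9230 (running 3.9230)
  edge 2→3: √(-6.4300² + -1.1156²) = 6.5260 (running 10.4490)
  edge 3→4: √(-2.8473² + -5.8433²) = 6.5001 (running 16.9491)
  edge 4→5: √(2.6643² + -4.0991²) = 4.8888 (running 21.8379)
  edge 5→6: √(5.1642² + 1.1673²) = 5.2944 (running 27.1323)
  edge 6→7: √(2.8101² + 2.9405²) = 4.0673 (running 31.1996)
  edge 7→1: √(1.1562² + 3.9416²) = 4.1077 (running 35.3073)
Perimeter = 35.3073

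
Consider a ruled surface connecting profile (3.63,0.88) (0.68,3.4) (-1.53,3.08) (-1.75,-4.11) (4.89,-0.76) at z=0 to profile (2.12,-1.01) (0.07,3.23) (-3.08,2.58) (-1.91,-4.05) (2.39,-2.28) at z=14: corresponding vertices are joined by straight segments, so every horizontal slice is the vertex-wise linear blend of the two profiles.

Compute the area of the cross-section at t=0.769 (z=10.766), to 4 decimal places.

Area at t=0.769: 26.2513

Cross-section at t=0.769: each vertex is (1-t)·p0[i] + t·p1[i].
  v1: (1-0.769)·(3.63,0.88) + 0.769·(2.12,-1.01) = (2.4688,-0.5734)
  v2: (1-0.769)·(0.68,3.4) + 0.769·(0.07,3.23) = (0.2109,3.2693)
  v3: (1-0.769)·(-1.53,3.08) + 0.769·(-3.08,2.58) = (-2.7220,2.6955)
  v4: (1-0.769)·(-1.75,-4.11) + 0.769·(-1.91,-4.05) = (-1.8730,-4.0639)
  v5: (1-0.769)·(4.89,-0.76) + 0.769·(2.39,-2.28) = (2.9675,-1.9289)
Shoelace sum Σ(x_i·y_{i+1} − x_{i+1}·y_i):
  i=1: 2.4688·3.2693 − 0.2109·-0.5734 = +8.1921 (running +8.1921)
  i=2: 0.2109·2.6955 − -2.7220·3.2693 = +9.4673 (running +17.6594)
  i=3: -2.7220·-4.0639 − -1.8730·2.6955 = +16.1104 (running +33.7698)
  i=4: -1.8730·-1.9289 − 2.9675·-4.0639 = +15.6724 (running +49.4422)
  i=5: 2.9675·-0.5734 − 2.4688·-1.9289 = +3.0604 (running +52.5027)
Area = |Σ|/2 = |52.5027|/2 = 26.2513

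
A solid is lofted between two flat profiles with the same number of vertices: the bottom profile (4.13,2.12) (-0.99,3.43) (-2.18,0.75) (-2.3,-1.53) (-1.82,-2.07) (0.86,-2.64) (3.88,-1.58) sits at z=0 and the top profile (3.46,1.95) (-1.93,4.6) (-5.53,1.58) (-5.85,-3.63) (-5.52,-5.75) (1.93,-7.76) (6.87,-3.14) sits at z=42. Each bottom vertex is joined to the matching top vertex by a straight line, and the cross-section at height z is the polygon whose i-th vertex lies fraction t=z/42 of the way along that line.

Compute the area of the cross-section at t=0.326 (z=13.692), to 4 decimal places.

Cross-section at t=0.326: each vertex is (1-t)·p0[i] + t·p1[i].
  v1: (1-0.326)·(4.13,2.12) + 0.326·(3.46,1.95) = (3.9116,2.0646)
  v2: (1-0.326)·(-0.99,3.43) + 0.326·(-1.93,4.6) = (-1.2964,3.8114)
  v3: (1-0.326)·(-2.18,0.75) + 0.326·(-5.53,1.58) = (-3.2721,1.0206)
  v4: (1-0.326)·(-2.3,-1.53) + 0.326·(-5.85,-3.63) = (-3.4573,-2.2146)
  v5: (1-0.326)·(-1.82,-2.07) + 0.326·(-5.52,-5.75) = (-3.0262,-3.2697)
  v6: (1-0.326)·(0.86,-2.64) + 0.326·(1.93,-7.76) = (1.2088,-4.3091)
  v7: (1-0.326)·(3.88,-1.58) + 0.326·(6.87,-3.14) = (4.8547,-2.0886)
Shoelace sum Σ(x_i·y_{i+1} − x_{i+1}·y_i):
  i=1: 3.9116·3.8114 − -1.2964·2.0646 = +17.5853 (running +17.5853)
  i=2: -1.2964·1.0206 − -3.2721·3.8114 = +11.1482 (running +28.7335)
  i=3: -3.2721·-2.2146 − -3.4573·1.0206 = +10.7748 (running +39.5083)
  i=4: -3.4573·-3.2697 − -3.0262·-2.2146 = +4.6024 (running +44.1108)
  i=5: -3.0262·-4.3091 − 1.2088·-3.2697 = +16.9927 (running +61.1035)
  i=6: 1.2088·-2.0886 − 4.8547·-4.3091 = +18.3950 (running +79.4985)
  i=7: 4.8547·2.0646 − 3.9116·-2.0886 = +18.1926 (running +97.6910)
Area = |Σ|/2 = |97.6910|/2 = 48.8455

Area at t=0.326: 48.8455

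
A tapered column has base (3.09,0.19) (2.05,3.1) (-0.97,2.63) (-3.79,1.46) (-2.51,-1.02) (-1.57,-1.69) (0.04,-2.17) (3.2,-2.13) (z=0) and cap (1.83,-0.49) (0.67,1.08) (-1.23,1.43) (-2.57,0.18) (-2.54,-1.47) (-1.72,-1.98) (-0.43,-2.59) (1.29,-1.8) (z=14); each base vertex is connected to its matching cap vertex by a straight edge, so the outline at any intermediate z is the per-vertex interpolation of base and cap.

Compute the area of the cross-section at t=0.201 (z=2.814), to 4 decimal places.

Area at t=0.201: 23.6680

Cross-section at t=0.201: each vertex is (1-t)·p0[i] + t·p1[i].
  v1: (1-0.201)·(3.09,0.19) + 0.201·(1.83,-0.49) = (2.8367,0.0533)
  v2: (1-0.201)·(2.05,3.1) + 0.201·(0.67,1.08) = (1.7726,2.6940)
  v3: (1-0.201)·(-0.97,2.63) + 0.201·(-1.23,1.43) = (-1.0223,2.3888)
  v4: (1-0.201)·(-3.79,1.46) + 0.201·(-2.57,0.18) = (-3.5448,1.2027)
  v5: (1-0.201)·(-2.51,-1.02) + 0.201·(-2.54,-1.47) = (-2.5160,-1.1104)
  v6: (1-0.201)·(-1.57,-1.69) + 0.201·(-1.72,-1.98) = (-1.6001,-1.7483)
  v7: (1-0.201)·(0.04,-2.17) + 0.201·(-0.43,-2.59) = (-0.0545,-2.2544)
  v8: (1-0.201)·(3.2,-2.13) + 0.201·(1.29,-1.8) = (2.8161,-2.0637)
Shoelace sum Σ(x_i·y_{i+1} − x_{i+1}·y_i):
  i=1: 2.8367·2.6940 − 1.7726·0.0533 = +7.5476 (running +7.5476)
  i=2: 1.7726·2.3888 − -1.0223·2.6940 = +6.9884 (running +14.5360)
  i=3: -1.0223·1.2027 − -3.5448·2.3888 = +7.2383 (running +21.7743)
  i=4: -3.5448·-1.1104 − -2.5160·1.2027 = +6.9624 (running +28.7366)
  i=5: -2.5160·-1.7483 − -1.6001·-1.1104 = +2.6219 (running +31.3585)
  i=6: -1.6001·-2.2544 − -0.0545·-1.7483 = +3.5122 (running +34.8707)
  i=7: -0.0545·-2.0637 − 2.8161·-2.2544 = +6.4611 (running +41.3317)
  i=8: 2.8161·0.0533 − 2.8367·-2.0637 = +6.0042 (running +47.3360)
Area = |Σ|/2 = |47.3360|/2 = 23.6680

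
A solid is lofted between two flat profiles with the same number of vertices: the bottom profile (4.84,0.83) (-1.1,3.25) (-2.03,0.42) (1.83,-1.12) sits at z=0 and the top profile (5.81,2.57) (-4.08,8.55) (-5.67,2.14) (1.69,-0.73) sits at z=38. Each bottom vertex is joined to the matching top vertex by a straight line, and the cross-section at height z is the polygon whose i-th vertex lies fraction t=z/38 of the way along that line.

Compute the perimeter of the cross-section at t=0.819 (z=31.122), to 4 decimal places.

Perimeter at t=0.819: 28.7521

Cross-section at t=0.819: each vertex is (1-t)·p0[i] + t·p1[i].
  v1: (1-0.819)·(4.84,0.83) + 0.819·(5.81,2.57) = (5.6344,2.2551)
  v2: (1-0.819)·(-1.1,3.25) + 0.819·(-4.08,8.55) = (-3.5406,7.5907)
  v3: (1-0.819)·(-2.03,0.42) + 0.819·(-5.67,2.14) = (-5.0112,1.8287)
  v4: (1-0.819)·(1.83,-1.12) + 0.819·(1.69,-0.73) = (1.7153,-0.8006)
Perimeter = Σ |v_{i+1} − v_i|:
  edge 1→2: √(-9.1751² + 5.3356²) = 10.6137 (running 10.6137)
  edge 2→3: √(-1.4705² + -5.7620²) = 5.9467 (running 16.5604)
  edge 3→4: √(6.7265² + -2.6293²) = 7.2221 (running 23.7825)
  edge 4→1: √(3.9191² + 3.0556²) = 4.9695 (running 28.7521)
Perimeter = 28.7521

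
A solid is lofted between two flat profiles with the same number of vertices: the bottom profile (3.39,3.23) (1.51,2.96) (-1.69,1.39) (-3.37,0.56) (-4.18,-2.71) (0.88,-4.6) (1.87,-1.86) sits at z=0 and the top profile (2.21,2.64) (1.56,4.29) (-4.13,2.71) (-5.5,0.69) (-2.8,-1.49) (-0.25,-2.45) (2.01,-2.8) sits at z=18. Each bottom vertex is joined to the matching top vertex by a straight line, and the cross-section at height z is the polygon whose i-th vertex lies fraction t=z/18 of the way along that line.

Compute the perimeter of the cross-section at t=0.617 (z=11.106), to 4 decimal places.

Cross-section at t=0.617: each vertex is (1-t)·p0[i] + t·p1[i].
  v1: (1-0.617)·(3.39,3.23) + 0.617·(2.21,2.64) = (2.6619,2.8660)
  v2: (1-0.617)·(1.51,2.96) + 0.617·(1.56,4.29) = (1.5409,3.7806)
  v3: (1-0.617)·(-1.69,1.39) + 0.617·(-4.13,2.71) = (-3.1955,2.2044)
  v4: (1-0.617)·(-3.37,0.56) + 0.617·(-5.5,0.69) = (-4.6842,0.6402)
  v5: (1-0.617)·(-4.18,-2.71) + 0.617·(-2.8,-1.49) = (-3.3285,-1.9573)
  v6: (1-0.617)·(0.88,-4.6) + 0.617·(-0.25,-2.45) = (0.1828,-3.2734)
  v7: (1-0.617)·(1.87,-1.86) + 0.617·(2.01,-2.8) = (1.9564,-2.4400)
Perimeter = Σ |v_{i+1} − v_i|:
  edge 1→2: √(-1.1211² + 0.9146²) = 1.4469 (running 1.4469)
  edge 2→3: √(-4.7363² + -1.5762²) = 4.9917 (running 6.4386)
  edge 3→4: √(-1.4887² + -1.5642²) = 2.1594 (running 8.5980)
  edge 4→5: √(1.3557² + -2.5975²) = 2.9300 (running 11.5280)
  edge 5→6: √(3.5113² + -1.3162²) = 3.7499 (running 15.2779)
  edge 6→7: √(1.7736² + 0.8335²) = 1.9597 (running 17.2375)
  edge 7→1: √(0.7056² + 5.3059²) = 5.3527 (running 22.5902)
Perimeter = 22.5902

Perimeter at t=0.617: 22.5902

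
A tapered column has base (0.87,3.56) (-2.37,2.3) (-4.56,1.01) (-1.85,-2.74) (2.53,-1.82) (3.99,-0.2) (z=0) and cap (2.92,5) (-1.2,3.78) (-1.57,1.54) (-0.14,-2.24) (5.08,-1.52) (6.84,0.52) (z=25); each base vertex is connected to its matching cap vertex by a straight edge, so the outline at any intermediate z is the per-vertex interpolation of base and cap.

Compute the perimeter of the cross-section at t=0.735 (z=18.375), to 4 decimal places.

Cross-section at t=0.735: each vertex is (1-t)·p0[i] + t·p1[i].
  v1: (1-0.735)·(0.87,3.56) + 0.735·(2.92,5) = (2.3767,4.6184)
  v2: (1-0.735)·(-2.37,2.3) + 0.735·(-1.2,3.78) = (-1.5101,3.3878)
  v3: (1-0.735)·(-4.56,1.01) + 0.735·(-1.57,1.54) = (-2.3624,1.3995)
  v4: (1-0.735)·(-1.85,-2.74) + 0.735·(-0.14,-2.24) = (-0.5932,-2.3725)
  v5: (1-0.735)·(2.53,-1.82) + 0.735·(5.08,-1.52) = (4.4043,-1.5995)
  v6: (1-0.735)·(3.99,-0.2) + 0.735·(6.84,0.52) = (6.0847,0.3292)
Perimeter = Σ |v_{i+1} − v_i|:
  edge 1→2: √(-3.8868² + -1.2306²) = 4.0770 (running 4.0770)
  edge 2→3: √(-0.8523² + -1.9882²) = 2.1632 (running 6.2402)
  edge 3→4: √(1.7692² + -3.7721²) = 4.1663 (running 10.4065)
  edge 4→5: √(4.9974² + 0.7730²) = 5.0568 (running 15.4634)
  edge 5→6: √(1.6805² + 1.9287²) = 2.5581 (running 18.0215)
  edge 6→1: √(-3.7080² + 4.2892²) = 5.6698 (running 23.6913)
Perimeter = 23.6913

Perimeter at t=0.735: 23.6913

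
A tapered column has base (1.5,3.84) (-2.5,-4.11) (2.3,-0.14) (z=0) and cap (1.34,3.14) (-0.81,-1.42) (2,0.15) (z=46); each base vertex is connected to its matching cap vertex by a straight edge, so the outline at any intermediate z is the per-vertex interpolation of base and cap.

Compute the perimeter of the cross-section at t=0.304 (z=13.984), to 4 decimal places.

Cross-section at t=0.304: each vertex is (1-t)·p0[i] + t·p1[i].
  v1: (1-0.304)·(1.5,3.84) + 0.304·(1.34,3.14) = (1.4514,3.6272)
  v2: (1-0.304)·(-2.5,-4.11) + 0.304·(-0.81,-1.42) = (-1.9862,-3.2922)
  v3: (1-0.304)·(2.3,-0.14) + 0.304·(2,0.15) = (2.2088,-0.0518)
Perimeter = Σ |v_{i+1} − v_i|:
  edge 1→2: √(-3.4376² + -6.9194²) = 7.7263 (running 7.7263)
  edge 2→3: √(4.1950² + 3.2404²) = 5.3008 (running 13.0271)
  edge 3→1: √(-0.7574² + 3.6790²) = 3.7562 (running 16.7833)
Perimeter = 16.7833

Perimeter at t=0.304: 16.7833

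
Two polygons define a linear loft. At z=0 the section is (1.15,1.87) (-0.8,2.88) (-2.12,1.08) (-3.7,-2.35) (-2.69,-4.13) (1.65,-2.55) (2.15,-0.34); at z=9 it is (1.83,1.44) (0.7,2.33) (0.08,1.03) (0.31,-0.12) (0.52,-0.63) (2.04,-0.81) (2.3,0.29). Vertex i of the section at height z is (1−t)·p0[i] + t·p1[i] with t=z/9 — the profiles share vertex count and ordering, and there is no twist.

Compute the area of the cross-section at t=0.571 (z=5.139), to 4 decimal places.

Cross-section at t=0.571: each vertex is (1-t)·p0[i] + t·p1[i].
  v1: (1-0.571)·(1.15,1.87) + 0.571·(1.83,1.44) = (1.5383,1.6245)
  v2: (1-0.571)·(-0.8,2.88) + 0.571·(0.7,2.33) = (0.0565,2.5659)
  v3: (1-0.571)·(-2.12,1.08) + 0.571·(0.08,1.03) = (-0.8638,1.0514)
  v4: (1-0.571)·(-3.7,-2.35) + 0.571·(0.31,-0.12) = (-1.4103,-1.0767)
  v5: (1-0.571)·(-2.69,-4.13) + 0.571·(0.52,-0.63) = (-0.8571,-2.1315)
  v6: (1-0.571)·(1.65,-2.55) + 0.571·(2.04,-0.81) = (1.8727,-1.5565)
  v7: (1-0.571)·(2.15,-0.34) + 0.571·(2.3,0.29) = (2.2356,0.0197)
Shoelace sum Σ(x_i·y_{i+1} − x_{i+1}·y_i):
  i=1: 1.5383·2.5659 − 0.0565·1.6245 = +3.8554 (running +3.8554)
  i=2: 0.0565·1.0514 − -0.8638·2.5659 = +2.2759 (running +6.1312)
  i=3: -0.8638·-1.0767 − -1.4103·1.0514 = +2.4129 (running +8.5441)
  i=4: -1.4103·-2.1315 − -0.8571·-1.0767 = +2.0832 (running +10.6273)
  i=5: -0.8571·-1.5565 − 1.8727·-2.1315 = +5.3257 (running +15.9530)
  i=6: 1.8727·0.0197 − 2.2356·-1.5565 = +3.5166 (running +19.4697)
  i=7: 2.2356·1.6245 − 1.5383·0.0197 = +3.6014 (running +23.0711)
Area = |Σ|/2 = |23.0711|/2 = 11.5355

Area at t=0.571: 11.5355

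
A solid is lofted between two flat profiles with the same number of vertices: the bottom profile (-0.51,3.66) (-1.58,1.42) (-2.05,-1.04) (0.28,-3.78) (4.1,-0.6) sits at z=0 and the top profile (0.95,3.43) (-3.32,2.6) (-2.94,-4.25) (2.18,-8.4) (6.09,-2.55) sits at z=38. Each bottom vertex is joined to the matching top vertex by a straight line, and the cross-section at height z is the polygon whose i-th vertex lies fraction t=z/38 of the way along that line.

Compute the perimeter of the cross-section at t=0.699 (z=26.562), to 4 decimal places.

Cross-section at t=0.699: each vertex is (1-t)·p0[i] + t·p1[i].
  v1: (1-0.699)·(-0.51,3.66) + 0.699·(0.95,3.43) = (0.5105,3.4992)
  v2: (1-0.699)·(-1.58,1.42) + 0.699·(-3.32,2.6) = (-2.7963,2.2448)
  v3: (1-0.699)·(-2.05,-1.04) + 0.699·(-2.94,-4.25) = (-2.6721,-3.2838)
  v4: (1-0.699)·(0.28,-3.78) + 0.699·(2.18,-8.4) = (1.6081,-7.0094)
  v5: (1-0.699)·(4.1,-0.6) + 0.699·(6.09,-2.55) = (5.4910,-1.9630)
Perimeter = Σ |v_{i+1} − v_i|:
  edge 1→2: √(-3.3068² + -1.2544²) = 3.5367 (running 3.5367)
  edge 2→3: √(0.1242² + -5.5286²) = 5.5300 (running 9.0667)
  edge 3→4: √(4.2802² + -3.7256²) = 5.6745 (running 14.7413)
  edge 4→5: √(3.8829² + 5.0463²) = 6.3673 (running 21.1086)
  edge 5→1: √(-4.9805² + 5.4623²) = 7.3920 (running 28.5005)
Perimeter = 28.5005

Perimeter at t=0.699: 28.5005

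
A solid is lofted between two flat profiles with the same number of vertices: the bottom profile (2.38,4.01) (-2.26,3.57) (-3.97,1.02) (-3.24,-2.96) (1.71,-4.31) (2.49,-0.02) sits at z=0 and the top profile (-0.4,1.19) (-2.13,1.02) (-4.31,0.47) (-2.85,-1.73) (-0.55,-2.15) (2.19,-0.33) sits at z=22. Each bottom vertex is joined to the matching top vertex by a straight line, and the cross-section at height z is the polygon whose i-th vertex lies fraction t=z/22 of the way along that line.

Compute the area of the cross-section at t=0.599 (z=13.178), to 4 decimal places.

Area at t=0.599: 23.5805

Cross-section at t=0.599: each vertex is (1-t)·p0[i] + t·p1[i].
  v1: (1-0.599)·(2.38,4.01) + 0.599·(-0.4,1.19) = (0.7148,2.3208)
  v2: (1-0.599)·(-2.26,3.57) + 0.599·(-2.13,1.02) = (-2.1821,2.0425)
  v3: (1-0.599)·(-3.97,1.02) + 0.599·(-4.31,0.47) = (-4.1737,0.6905)
  v4: (1-0.599)·(-3.24,-2.96) + 0.599·(-2.85,-1.73) = (-3.0064,-2.2232)
  v5: (1-0.599)·(1.71,-4.31) + 0.599·(-0.55,-2.15) = (0.3563,-3.0162)
  v6: (1-0.599)·(2.49,-0.02) + 0.599·(2.19,-0.33) = (2.3103,-0.2057)
Shoelace sum Σ(x_i·y_{i+1} − x_{i+1}·y_i):
  i=1: 0.7148·2.0425 − -2.1821·2.3208 = +6.5243 (running +6.5243)
  i=2: -2.1821·0.6905 − -4.1737·2.0425 = +7.0180 (running +13.5423)
  i=3: -4.1737·-2.2232 − -3.0064·0.6905 = +11.3551 (running +24.8974)
  i=4: -3.0064·-3.0162 − 0.3563·-2.2232 = +9.8598 (running +34.7572)
  i=5: 0.3563·-0.2057 − 2.3103·-3.0162 = +6.8950 (running +41.6522)
  i=6: 2.3103·2.3208 − 0.7148·-0.2057 = +5.5088 (running +47.1610)
Area = |Σ|/2 = |47.1610|/2 = 23.5805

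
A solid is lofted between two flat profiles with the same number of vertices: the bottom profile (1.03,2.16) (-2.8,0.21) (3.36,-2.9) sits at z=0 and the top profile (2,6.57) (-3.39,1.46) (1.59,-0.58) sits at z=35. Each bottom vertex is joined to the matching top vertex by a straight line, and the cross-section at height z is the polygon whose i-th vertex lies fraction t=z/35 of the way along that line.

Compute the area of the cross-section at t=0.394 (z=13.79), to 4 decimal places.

Area at t=0.394: 15.0725

Cross-section at t=0.394: each vertex is (1-t)·p0[i] + t·p1[i].
  v1: (1-0.394)·(1.03,2.16) + 0.394·(2,6.57) = (1.4122,3.8975)
  v2: (1-0.394)·(-2.8,0.21) + 0.394·(-3.39,1.46) = (-3.0325,0.7025)
  v3: (1-0.394)·(3.36,-2.9) + 0.394·(1.59,-0.58) = (2.6626,-1.9859)
Shoelace sum Σ(x_i·y_{i+1} − x_{i+1}·y_i):
  i=1: 1.4122·0.7025 − -3.0325·3.8975 = +12.8112 (running +12.8112)
  i=2: -3.0325·-1.9859 − 2.6626·0.7025 = +4.1517 (running +16.9629)
  i=3: 2.6626·3.8975 − 1.4122·-1.9859 = +13.1821 (running +30.1451)
Area = |Σ|/2 = |30.1451|/2 = 15.0725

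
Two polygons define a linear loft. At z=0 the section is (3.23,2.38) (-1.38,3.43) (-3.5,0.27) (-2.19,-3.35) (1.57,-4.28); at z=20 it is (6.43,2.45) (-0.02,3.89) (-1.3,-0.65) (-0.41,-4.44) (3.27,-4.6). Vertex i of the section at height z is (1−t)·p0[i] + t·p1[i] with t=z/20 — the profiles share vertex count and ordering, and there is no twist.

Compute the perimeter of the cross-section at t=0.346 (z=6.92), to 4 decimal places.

Perimeter at t=0.346: 24.2358

Cross-section at t=0.346: each vertex is (1-t)·p0[i] + t·p1[i].
  v1: (1-0.346)·(3.23,2.38) + 0.346·(6.43,2.45) = (4.3372,2.4042)
  v2: (1-0.346)·(-1.38,3.43) + 0.346·(-0.02,3.89) = (-0.9094,3.5892)
  v3: (1-0.346)·(-3.5,0.27) + 0.346·(-1.3,-0.65) = (-2.7388,-0.0483)
  v4: (1-0.346)·(-2.19,-3.35) + 0.346·(-0.41,-4.44) = (-1.5741,-3.7271)
  v5: (1-0.346)·(1.57,-4.28) + 0.346·(3.27,-4.6) = (2.1582,-4.3907)
Perimeter = Σ |v_{i+1} − v_i|:
  edge 1→2: √(-5.2466² + 1.1849²) = 5.3788 (running 5.3788)
  edge 2→3: √(-1.8294² + -3.6375²) = 4.0716 (running 9.4504)
  edge 3→4: √(1.1647² + -3.6788²) = 3.8588 (running 13.3092)
  edge 4→5: √(3.7323² + -0.6636²) = 3.7909 (running 17.1000)
  edge 5→1: √(2.1790² + 6.7949²) = 7.1358 (running 24.2358)
Perimeter = 24.2358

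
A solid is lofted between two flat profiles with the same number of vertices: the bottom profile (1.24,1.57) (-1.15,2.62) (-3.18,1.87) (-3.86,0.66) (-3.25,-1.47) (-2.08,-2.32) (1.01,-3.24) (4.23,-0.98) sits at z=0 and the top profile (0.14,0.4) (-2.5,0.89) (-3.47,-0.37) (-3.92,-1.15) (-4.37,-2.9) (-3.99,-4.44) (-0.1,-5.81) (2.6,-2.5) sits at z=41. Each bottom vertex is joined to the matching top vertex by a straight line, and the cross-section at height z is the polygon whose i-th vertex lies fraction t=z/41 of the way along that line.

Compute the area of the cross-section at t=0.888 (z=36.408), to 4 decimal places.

Area at t=0.888: 30.4377

Cross-section at t=0.888: each vertex is (1-t)·p0[i] + t·p1[i].
  v1: (1-0.888)·(1.24,1.57) + 0.888·(0.14,0.4) = (0.2632,0.5310)
  v2: (1-0.888)·(-1.15,2.62) + 0.888·(-2.5,0.89) = (-2.3488,1.0838)
  v3: (1-0.888)·(-3.18,1.87) + 0.888·(-3.47,-0.37) = (-3.4375,-0.1191)
  v4: (1-0.888)·(-3.86,0.66) + 0.888·(-3.92,-1.15) = (-3.9133,-0.9473)
  v5: (1-0.888)·(-3.25,-1.47) + 0.888·(-4.37,-2.9) = (-4.2446,-2.7398)
  v6: (1-0.888)·(-2.08,-2.32) + 0.888·(-3.99,-4.44) = (-3.7761,-4.2026)
  v7: (1-0.888)·(1.01,-3.24) + 0.888·(-0.1,-5.81) = (0.0243,-5.5222)
  v8: (1-0.888)·(4.23,-0.98) + 0.888·(2.6,-2.5) = (2.7826,-2.3298)
Shoelace sum Σ(x_i·y_{i+1} − x_{i+1}·y_i):
  i=1: 0.2632·1.0838 − -2.3488·0.5310 = +1.5326 (running +1.5326)
  i=2: -2.3488·-0.1191 − -3.4375·1.0838 = +4.0052 (running +5.5378)
  i=3: -3.4375·-0.9473 − -3.9133·-0.1191 = +2.7901 (running +8.3279)
  i=4: -3.9133·-2.7398 − -4.2446·-0.9473 = +6.7010 (running +15.0289)
  i=5: -4.2446·-4.2026 − -3.7761·-2.7398 = +7.4922 (running +22.5211)
  i=6: -3.7761·-5.5222 − 0.0243·-4.2026 = +20.9543 (running +43.4754)
  i=7: 0.0243·-2.3298 − 2.7826·-5.5222 = +15.3091 (running +58.7845)
  i=8: 2.7826·0.5310 − 0.2632·-2.3298 = +2.0908 (running +60.8753)
Area = |Σ|/2 = |60.8753|/2 = 30.4377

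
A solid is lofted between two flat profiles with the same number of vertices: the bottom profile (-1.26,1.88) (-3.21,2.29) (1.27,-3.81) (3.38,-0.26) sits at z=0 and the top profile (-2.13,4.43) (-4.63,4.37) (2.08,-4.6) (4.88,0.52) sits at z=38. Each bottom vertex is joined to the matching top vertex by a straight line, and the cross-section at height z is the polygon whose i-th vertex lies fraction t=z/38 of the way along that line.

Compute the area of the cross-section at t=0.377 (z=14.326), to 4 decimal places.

Area at t=0.377: 21.9141

Cross-section at t=0.377: each vertex is (1-t)·p0[i] + t·p1[i].
  v1: (1-0.377)·(-1.26,1.88) + 0.377·(-2.13,4.43) = (-1.5880,2.8413)
  v2: (1-0.377)·(-3.21,2.29) + 0.377·(-4.63,4.37) = (-3.7453,3.0742)
  v3: (1-0.377)·(1.27,-3.81) + 0.377·(2.08,-4.6) = (1.5754,-4.1078)
  v4: (1-0.377)·(3.38,-0.26) + 0.377·(4.88,0.52) = (3.9455,0.0341)
Shoelace sum Σ(x_i·y_{i+1} − x_{i+1}·y_i):
  i=1: -1.5880·3.0742 − -3.7453·2.8413 = +5.7601 (running +5.7601)
  i=2: -3.7453·-4.1078 − 1.5754·3.0742 = +10.5423 (running +16.3024)
  i=3: 1.5754·0.0341 − 3.9455·-4.1078 = +16.2611 (running +32.5635)
  i=4: 3.9455·2.8413 − -1.5880·0.0341 = +11.2646 (running +43.8281)
Area = |Σ|/2 = |43.8281|/2 = 21.9141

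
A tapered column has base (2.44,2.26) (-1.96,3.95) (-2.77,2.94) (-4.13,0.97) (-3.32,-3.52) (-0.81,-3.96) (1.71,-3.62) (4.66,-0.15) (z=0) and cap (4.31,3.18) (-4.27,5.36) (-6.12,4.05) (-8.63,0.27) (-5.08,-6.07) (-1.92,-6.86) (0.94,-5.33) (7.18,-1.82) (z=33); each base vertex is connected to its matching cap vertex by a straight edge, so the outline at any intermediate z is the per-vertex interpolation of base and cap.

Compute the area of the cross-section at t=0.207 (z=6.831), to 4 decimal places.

Cross-section at t=0.207: each vertex is (1-t)·p0[i] + t·p1[i].
  v1: (1-0.207)·(2.44,2.26) + 0.207·(4.31,3.18) = (2.8271,2.4504)
  v2: (1-0.207)·(-1.96,3.95) + 0.207·(-4.27,5.36) = (-2.4382,4.2419)
  v3: (1-0.207)·(-2.77,2.94) + 0.207·(-6.12,4.05) = (-3.4634,3.1698)
  v4: (1-0.207)·(-4.13,0.97) + 0.207·(-8.63,0.27) = (-5.0615,0.8251)
  v5: (1-0.207)·(-3.32,-3.52) + 0.207·(-5.08,-6.07) = (-3.6843,-4.0479)
  v6: (1-0.207)·(-0.81,-3.96) + 0.207·(-1.92,-6.86) = (-1.0398,-4.5603)
  v7: (1-0.207)·(1.71,-3.62) + 0.207·(0.94,-5.33) = (1.5506,-3.9740)
  v8: (1-0.207)·(4.66,-0.15) + 0.207·(7.18,-1.82) = (5.1816,-0.4957)
Shoelace sum Σ(x_i·y_{i+1} − x_{i+1}·y_i):
  i=1: 2.8271·4.2419 − -2.4382·2.4504 = +17.9667 (running +17.9667)
  i=2: -2.4382·3.1698 − -3.4634·4.2419 = +6.9631 (running +24.9298)
  i=3: -3.4634·0.8251 − -5.0615·3.1698 = +13.1861 (running +38.1159)
  i=4: -5.0615·-4.0479 − -3.6843·0.8251 = +23.5281 (running +61.6440)
  i=5: -3.6843·-4.5603 − -1.0398·-4.0479 = +12.5928 (running +74.2368)
  i=6: -1.0398·-3.9740 − 1.5506·-4.5603 = +11.2033 (running +85.4401)
  i=7: 1.5506·-0.4957 − 5.1816·-3.9740 = +19.8231 (running +105.2631)
  i=8: 5.1816·2.4504 − 2.8271·-0.4957 = +14.0987 (running +119.3618)
Area = |Σ|/2 = |119.3618|/2 = 59.6809

Area at t=0.207: 59.6809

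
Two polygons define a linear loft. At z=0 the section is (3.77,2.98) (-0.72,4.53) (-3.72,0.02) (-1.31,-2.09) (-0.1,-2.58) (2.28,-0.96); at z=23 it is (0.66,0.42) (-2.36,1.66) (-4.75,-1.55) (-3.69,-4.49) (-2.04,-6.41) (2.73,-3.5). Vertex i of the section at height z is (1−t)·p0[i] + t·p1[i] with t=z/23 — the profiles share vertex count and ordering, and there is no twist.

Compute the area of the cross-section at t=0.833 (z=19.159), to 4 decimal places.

Cross-section at t=0.833: each vertex is (1-t)·p0[i] + t·p1[i].
  v1: (1-0.833)·(3.77,2.98) + 0.833·(0.66,0.42) = (1.1794,0.8475)
  v2: (1-0.833)·(-0.72,4.53) + 0.833·(-2.36,1.66) = (-2.0861,2.1393)
  v3: (1-0.833)·(-3.72,0.02) + 0.833·(-4.75,-1.55) = (-4.5780,-1.2878)
  v4: (1-0.833)·(-1.31,-2.09) + 0.833·(-3.69,-4.49) = (-3.2925,-4.0892)
  v5: (1-0.833)·(-0.1,-2.58) + 0.833·(-2.04,-6.41) = (-1.7160,-5.7704)
  v6: (1-0.833)·(2.28,-0.96) + 0.833·(2.73,-3.5) = (2.6548,-3.0758)
Shoelace sum Σ(x_i·y_{i+1} − x_{i+1}·y_i):
  i=1: 1.1794·2.1393 − -2.0861·0.8475 = +4.2910 (running +4.2910)
  i=2: -2.0861·-1.2878 − -4.5780·2.1393 = +12.4802 (running +16.7712)
  i=3: -4.5780·-4.0892 − -3.2925·-1.2878 = +14.4802 (running +31.2514)
  i=4: -3.2925·-5.7704 − -1.7160·-4.0892 = +11.9821 (running +43.2335)
  i=5: -1.7160·-3.0758 − 2.6548·-5.7704 = +20.5977 (running +63.8311)
  i=6: 2.6548·0.8475 − 1.1794·-3.0758 = +5.8776 (running +69.7087)
Area = |Σ|/2 = |69.7087|/2 = 34.8544

Area at t=0.833: 34.8544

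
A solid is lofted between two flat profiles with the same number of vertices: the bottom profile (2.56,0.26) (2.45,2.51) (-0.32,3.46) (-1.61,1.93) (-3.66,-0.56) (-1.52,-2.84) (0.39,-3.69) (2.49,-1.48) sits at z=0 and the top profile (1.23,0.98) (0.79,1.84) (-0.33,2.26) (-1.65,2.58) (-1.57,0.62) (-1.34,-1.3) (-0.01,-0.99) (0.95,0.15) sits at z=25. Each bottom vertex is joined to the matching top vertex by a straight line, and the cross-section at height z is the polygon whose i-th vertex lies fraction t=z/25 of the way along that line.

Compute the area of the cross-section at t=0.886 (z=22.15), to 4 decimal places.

Cross-section at t=0.886: each vertex is (1-t)·p0[i] + t·p1[i].
  v1: (1-0.886)·(2.56,0.26) + 0.886·(1.23,0.98) = (1.3816,0.8979)
  v2: (1-0.886)·(2.45,2.51) + 0.886·(0.79,1.84) = (0.9792,1.9164)
  v3: (1-0.886)·(-0.32,3.46) + 0.886·(-0.33,2.26) = (-0.3289,2.3968)
  v4: (1-0.886)·(-1.61,1.93) + 0.886·(-1.65,2.58) = (-1.6454,2.5059)
  v5: (1-0.886)·(-3.66,-0.56) + 0.886·(-1.57,0.62) = (-1.8083,0.4855)
  v6: (1-0.886)·(-1.52,-2.84) + 0.886·(-1.34,-1.3) = (-1.3605,-1.4756)
  v7: (1-0.886)·(0.39,-3.69) + 0.886·(-0.01,-0.99) = (0.0356,-1.2978)
  v8: (1-0.886)·(2.49,-1.48) + 0.886·(0.95,0.15) = (1.1256,-0.0358)
Shoelace sum Σ(x_i·y_{i+1} − x_{i+1}·y_i):
  i=1: 1.3816·1.9164 − 0.9792·0.8979 = +1.7684 (running +1.7684)
  i=2: 0.9792·2.3968 − -0.3289·1.9164 = +2.9773 (running +4.7457)
  i=3: -0.3289·2.5059 − -1.6454·2.3968 = +3.1197 (running +7.8654)
  i=4: -1.6454·0.4855 − -1.8083·2.5059 = +3.7325 (running +11.5979)
  i=5: -1.8083·-1.4756 − -1.3605·0.4855 = +3.3287 (running +14.9266)
  i=6: -1.3605·-1.2978 − 0.0356·-1.4756 = +1.8182 (running +16.7448)
  i=7: 0.0356·-0.0358 − 1.1256·-1.2978 = +1.4595 (running +18.2043)
  i=8: 1.1256·0.8979 − 1.3816·-0.0358 = +1.0602 (running +19.2644)
Area = |Σ|/2 = |19.2644|/2 = 9.6322

Area at t=0.886: 9.6322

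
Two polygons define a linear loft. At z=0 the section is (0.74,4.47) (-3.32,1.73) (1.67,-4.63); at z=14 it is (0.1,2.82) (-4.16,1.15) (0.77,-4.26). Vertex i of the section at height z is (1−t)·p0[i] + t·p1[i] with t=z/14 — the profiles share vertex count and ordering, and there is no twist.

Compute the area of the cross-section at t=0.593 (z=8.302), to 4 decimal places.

Area at t=0.593: 17.3267

Cross-section at t=0.593: each vertex is (1-t)·p0[i] + t·p1[i].
  v1: (1-0.593)·(0.74,4.47) + 0.593·(0.1,2.82) = (0.3605,3.4916)
  v2: (1-0.593)·(-3.32,1.73) + 0.593·(-4.16,1.15) = (-3.8181,1.3861)
  v3: (1-0.593)·(1.67,-4.63) + 0.593·(0.77,-4.26) = (1.1363,-4.4106)
Shoelace sum Σ(x_i·y_{i+1} − x_{i+1}·y_i):
  i=1: 0.3605·1.3861 − -3.8181·3.4916 = +13.8308 (running +13.8308)
  i=2: -3.8181·-4.4106 − 1.1363·1.3861 = +15.2652 (running +29.0960)
  i=3: 1.1363·3.4916 − 0.3605·-4.4106 = +5.5574 (running +34.6534)
Area = |Σ|/2 = |34.6534|/2 = 17.3267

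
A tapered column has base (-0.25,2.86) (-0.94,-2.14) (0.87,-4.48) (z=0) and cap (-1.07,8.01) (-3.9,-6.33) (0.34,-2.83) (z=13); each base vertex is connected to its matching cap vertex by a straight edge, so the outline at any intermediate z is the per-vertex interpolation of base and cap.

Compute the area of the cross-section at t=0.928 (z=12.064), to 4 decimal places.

Cross-section at t=0.928: each vertex is (1-t)·p0[i] + t·p1[i].
  v1: (1-0.928)·(-0.25,2.86) + 0.928·(-1.07,8.01) = (-1.0110,7.6392)
  v2: (1-0.928)·(-0.94,-2.14) + 0.928·(-3.9,-6.33) = (-3.6869,-6.0283)
  v3: (1-0.928)·(0.87,-4.48) + 0.928·(0.34,-2.83) = (0.3782,-2.9488)
Shoelace sum Σ(x_i·y_{i+1} − x_{i+1}·y_i):
  i=1: -1.0110·-6.0283 − -3.6869·7.6392 = +34.2592 (running +34.2592)
  i=2: -3.6869·-2.9488 − 0.3782·-6.0283 = +13.1515 (running +47.4107)
  i=3: 0.3782·7.6392 − -1.0110·-2.9488 = -0.0923 (running +47.3185)
Area = |Σ|/2 = |47.3185|/2 = 23.6592

Area at t=0.928: 23.6592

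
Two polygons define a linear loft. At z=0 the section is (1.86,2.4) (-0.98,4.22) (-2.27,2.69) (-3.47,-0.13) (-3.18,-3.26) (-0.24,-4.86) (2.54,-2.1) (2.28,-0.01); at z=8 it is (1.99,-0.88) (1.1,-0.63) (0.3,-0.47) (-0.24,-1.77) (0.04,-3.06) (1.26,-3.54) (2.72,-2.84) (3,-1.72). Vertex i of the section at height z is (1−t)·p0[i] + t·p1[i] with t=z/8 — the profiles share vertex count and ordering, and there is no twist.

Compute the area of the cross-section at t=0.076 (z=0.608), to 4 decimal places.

Cross-section at t=0.076: each vertex is (1-t)·p0[i] + t·p1[i].
  v1: (1-0.076)·(1.86,2.4) + 0.076·(1.99,-0.88) = (1.8699,2.1507)
  v2: (1-0.076)·(-0.98,4.22) + 0.076·(1.1,-0.63) = (-0.8219,3.8514)
  v3: (1-0.076)·(-2.27,2.69) + 0.076·(0.3,-0.47) = (-2.0747,2.4498)
  v4: (1-0.076)·(-3.47,-0.13) + 0.076·(-0.24,-1.77) = (-3.2245,-0.2546)
  v5: (1-0.076)·(-3.18,-3.26) + 0.076·(0.04,-3.06) = (-2.9353,-3.2448)
  v6: (1-0.076)·(-0.24,-4.86) + 0.076·(1.26,-3.54) = (-0.1260,-4.7597)
  v7: (1-0.076)·(2.54,-2.1) + 0.076·(2.72,-2.84) = (2.5537,-2.1562)
  v8: (1-0.076)·(2.28,-0.01) + 0.076·(3,-1.72) = (2.3347,-0.1400)
Shoelace sum Σ(x_i·y_{i+1} − x_{i+1}·y_i):
  i=1: 1.8699·3.8514 − -0.8219·2.1507 = +8.9694 (running +8.9694)
  i=2: -0.8219·2.4498 − -2.0747·3.8514 = +5.9769 (running +14.9462)
  i=3: -2.0747·-0.2546 − -3.2245·2.4498 = +8.4279 (running +23.3741)
  i=4: -3.2245·-3.2448 − -2.9353·-0.2546 = +9.7155 (running +33.0896)
  i=5: -2.9353·-4.7597 − -0.1260·-3.2448 = +13.5621 (running +46.6517)
  i=6: -0.1260·-2.1562 − 2.5537·-4.7597 = +12.4264 (running +59.0781)
  i=7: 2.5537·-0.1400 − 2.3347·-2.1562 = +4.6768 (running +63.7549)
  i=8: 2.3347·2.1507 − 1.8699·-0.1400 = +5.2830 (running +69.0379)
Area = |Σ|/2 = |69.0379|/2 = 34.5190

Area at t=0.076: 34.5190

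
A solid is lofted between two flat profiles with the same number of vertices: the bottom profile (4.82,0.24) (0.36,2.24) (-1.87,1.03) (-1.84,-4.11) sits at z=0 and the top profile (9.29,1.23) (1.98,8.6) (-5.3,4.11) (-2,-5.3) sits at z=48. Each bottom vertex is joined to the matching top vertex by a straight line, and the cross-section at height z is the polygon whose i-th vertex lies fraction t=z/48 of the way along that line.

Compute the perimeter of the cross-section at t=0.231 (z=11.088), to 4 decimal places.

Cross-section at t=0.231: each vertex is (1-t)·p0[i] + t·p1[i].
  v1: (1-0.231)·(4.82,0.24) + 0.231·(9.29,1.23) = (5.8526,0.4687)
  v2: (1-0.231)·(0.36,2.24) + 0.231·(1.98,8.6) = (0.7342,3.7092)
  v3: (1-0.231)·(-1.87,1.03) + 0.231·(-5.3,4.11) = (-2.6623,1.7415)
  v4: (1-0.231)·(-1.84,-4.11) + 0.231·(-2,-5.3) = (-1.8770,-4.3849)
Perimeter = Σ |v_{i+1} − v_i|:
  edge 1→2: √(-5.1184² + 3.2405²) = 6.0579 (running 6.0579)
  edge 2→3: √(-3.3965² + -1.9677²) = 3.9253 (running 9.9832)
  edge 3→4: √(0.7854² + -6.1264²) = 6.1765 (running 16.1597)
  edge 4→1: √(7.7295² + 4.8536²) = 9.1270 (running 25.2868)
Perimeter = 25.2868

Perimeter at t=0.231: 25.2868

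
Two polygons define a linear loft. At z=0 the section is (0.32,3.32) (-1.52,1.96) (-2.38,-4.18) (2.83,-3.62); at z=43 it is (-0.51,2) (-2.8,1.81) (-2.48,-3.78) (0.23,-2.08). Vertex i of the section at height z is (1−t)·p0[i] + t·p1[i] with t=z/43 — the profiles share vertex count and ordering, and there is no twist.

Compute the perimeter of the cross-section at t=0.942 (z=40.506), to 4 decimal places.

Cross-section at t=0.942: each vertex is (1-t)·p0[i] + t·p1[i].
  v1: (1-0.942)·(0.32,3.32) + 0.942·(-0.51,2) = (-0.4619,2.0766)
  v2: (1-0.942)·(-1.52,1.96) + 0.942·(-2.8,1.81) = (-2.7258,1.8187)
  v3: (1-0.942)·(-2.38,-4.18) + 0.942·(-2.48,-3.78) = (-2.4742,-3.8032)
  v4: (1-0.942)·(2.83,-3.62) + 0.942·(0.23,-2.08) = (0.3808,-2.1693)
Perimeter = Σ |v_{i+1} − v_i|:
  edge 1→2: √(-2.2639² + -0.2579²) = 2.2785 (running 2.2785)
  edge 2→3: √(0.2516² + -5.6219²) = 5.6275 (running 7.9061)
  edge 3→4: √(2.8550² + 1.6339²) = 3.2895 (running 11.1955)
  edge 4→1: √(-0.8427² + 4.2459²) = 4.3287 (running 15.5242)
Perimeter = 15.5242

Perimeter at t=0.942: 15.5242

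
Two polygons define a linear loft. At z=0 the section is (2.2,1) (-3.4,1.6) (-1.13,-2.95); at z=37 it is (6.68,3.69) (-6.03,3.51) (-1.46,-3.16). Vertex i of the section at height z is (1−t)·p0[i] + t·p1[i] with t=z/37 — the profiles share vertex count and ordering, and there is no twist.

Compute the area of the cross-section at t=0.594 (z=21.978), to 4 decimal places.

Cross-section at t=0.594: each vertex is (1-t)·p0[i] + t·p1[i].
  v1: (1-0.594)·(2.2,1) + 0.594·(6.68,3.69) = (4.8611,2.5979)
  v2: (1-0.594)·(-3.4,1.6) + 0.594·(-6.03,3.51) = (-4.9622,2.7345)
  v3: (1-0.594)·(-1.13,-2.95) + 0.594·(-1.46,-3.16) = (-1.3260,-3.0747)
Shoelace sum Σ(x_i·y_{i+1} − x_{i+1}·y_i):
  i=1: 4.8611·2.7345 − -4.9622·2.5979 = +26.1841 (running +26.1841)
  i=2: -4.9622·-3.0747 − -1.3260·2.7345 = +18.8836 (running +45.0677)
  i=3: -1.3260·2.5979 − 4.8611·-3.0747 = +11.5019 (running +56.5695)
Area = |Σ|/2 = |56.5695|/2 = 28.2848

Area at t=0.594: 28.2848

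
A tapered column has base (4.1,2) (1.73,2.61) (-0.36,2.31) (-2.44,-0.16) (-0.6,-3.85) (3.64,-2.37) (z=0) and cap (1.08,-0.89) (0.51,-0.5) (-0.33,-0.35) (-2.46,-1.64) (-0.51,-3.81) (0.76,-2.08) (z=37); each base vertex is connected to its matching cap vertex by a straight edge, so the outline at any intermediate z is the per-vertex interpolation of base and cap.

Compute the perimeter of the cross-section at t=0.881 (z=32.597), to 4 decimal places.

Perimeter at t=0.881: 11.4430

Cross-section at t=0.881: each vertex is (1-t)·p0[i] + t·p1[i].
  v1: (1-0.881)·(4.1,2) + 0.881·(1.08,-0.89) = (1.4394,-0.5461)
  v2: (1-0.881)·(1.73,2.61) + 0.881·(0.51,-0.5) = (0.6552,-0.1299)
  v3: (1-0.881)·(-0.36,2.31) + 0.881·(-0.33,-0.35) = (-0.3336,-0.0335)
  v4: (1-0.881)·(-2.44,-0.16) + 0.881·(-2.46,-1.64) = (-2.4576,-1.4639)
  v5: (1-0.881)·(-0.6,-3.85) + 0.881·(-0.51,-3.81) = (-0.5207,-3.8148)
  v6: (1-0.881)·(3.64,-2.37) + 0.881·(0.76,-2.08) = (1.1027,-2.1145)
Perimeter = Σ |v_{i+1} − v_i|:
  edge 1→2: √(-0.7842² + 0.4162²) = 0.8878 (running 0.8878)
  edge 2→3: √(-0.9888² + 0.0965²) = 0.9934 (running 1.8812)
  edge 3→4: √(-2.1241² + -1.4304²) = 2.5608 (running 4.4420)
  edge 4→5: √(1.9369² + -2.3509²) = 3.0460 (running 7.4881)
  edge 5→6: √(1.6234² + 1.7002²) = 2.3508 (running 9.8389)
  edge 6→1: √(0.3367² + 1.5684²) = 1.6041 (running 11.4430)
Perimeter = 11.4430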